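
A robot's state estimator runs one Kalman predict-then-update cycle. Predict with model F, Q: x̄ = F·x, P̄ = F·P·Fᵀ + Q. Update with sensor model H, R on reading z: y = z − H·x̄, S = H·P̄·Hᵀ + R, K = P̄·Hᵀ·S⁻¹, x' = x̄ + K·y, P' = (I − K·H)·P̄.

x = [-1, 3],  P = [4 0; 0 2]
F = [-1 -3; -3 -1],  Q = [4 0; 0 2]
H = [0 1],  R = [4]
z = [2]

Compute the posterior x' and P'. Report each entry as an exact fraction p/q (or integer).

x' = [-79/11, 20/11]
P' = [205/11 18/11; 18/11 40/11]

x̄ = F·x = [-8, 0]
P̄ = F·P·Fᵀ + Q = [26 18; 18 40]
y = z − H·x̄ = [2]
S = H·P̄·Hᵀ + R = [44]
K = P̄·Hᵀ·S⁻¹ = [9/22; 10/11]
x' = x̄ + K·y = [-79/11, 20/11]
P' = (I − K·H)·P̄ = [205/11 18/11; 18/11 40/11]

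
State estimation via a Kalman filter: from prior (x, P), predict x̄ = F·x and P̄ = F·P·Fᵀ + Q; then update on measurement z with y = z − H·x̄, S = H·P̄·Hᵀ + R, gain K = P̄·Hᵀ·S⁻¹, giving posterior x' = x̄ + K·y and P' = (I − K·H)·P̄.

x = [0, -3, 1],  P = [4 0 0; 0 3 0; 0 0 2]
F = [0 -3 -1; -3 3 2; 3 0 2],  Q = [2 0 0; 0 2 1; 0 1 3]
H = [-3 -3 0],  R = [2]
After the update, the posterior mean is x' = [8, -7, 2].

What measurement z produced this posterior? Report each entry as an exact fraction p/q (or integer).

x̄ = F·x = [8, -7, 2]
P̄ = F·P·Fᵀ + Q = [31 -31 -4; -31 73 -27; -4 -27 47]
S = H·P̄·Hᵀ + R = [380]
K = P̄·Hᵀ·S⁻¹ = [0; -63/190; 93/380]
x' − x̄ = [0, 0, 0] = K·y
y = (KᵀK)⁻¹·Kᵀ·(x' − x̄) = [0]
z = y + H·x̄ = [0] + [-3] = [-3]

z = [-3]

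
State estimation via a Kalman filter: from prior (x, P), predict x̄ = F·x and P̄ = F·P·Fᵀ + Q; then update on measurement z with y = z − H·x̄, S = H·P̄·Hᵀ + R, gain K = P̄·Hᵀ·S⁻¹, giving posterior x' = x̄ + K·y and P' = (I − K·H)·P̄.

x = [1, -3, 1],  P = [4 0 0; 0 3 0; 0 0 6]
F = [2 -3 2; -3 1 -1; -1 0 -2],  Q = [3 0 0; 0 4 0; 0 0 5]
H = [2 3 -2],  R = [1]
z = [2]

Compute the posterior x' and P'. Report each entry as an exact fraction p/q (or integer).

x' = [1015/94, -685/94, -54/47]
P' = [4993/94 -4437/94 -837/47; -4437/94 4579/94 1215/47; -837/47 1215/47 2971/141]

x̄ = F·x = [13, -7, -3]
P̄ = F·P·Fᵀ + Q = [70 -45 -32; -45 49 24; -32 24 33]
y = z − H·x̄ = [-9]
S = H·P̄·Hᵀ + R = [282]
K = P̄·Hᵀ·S⁻¹ = [23/94; 3/94; -29/141]
x' = x̄ + K·y = [1015/94, -685/94, -54/47]
P' = (I − K·H)·P̄ = [4993/94 -4437/94 -837/47; -4437/94 4579/94 1215/47; -837/47 1215/47 2971/141]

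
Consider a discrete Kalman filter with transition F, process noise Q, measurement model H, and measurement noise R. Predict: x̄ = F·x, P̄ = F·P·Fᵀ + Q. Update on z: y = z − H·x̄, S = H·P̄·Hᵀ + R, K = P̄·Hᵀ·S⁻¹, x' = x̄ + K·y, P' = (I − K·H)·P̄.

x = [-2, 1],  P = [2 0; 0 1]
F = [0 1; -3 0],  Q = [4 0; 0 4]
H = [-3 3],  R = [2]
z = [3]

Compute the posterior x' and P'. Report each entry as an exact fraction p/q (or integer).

x̄ = F·x = [1, 6]
P̄ = F·P·Fᵀ + Q = [5 0; 0 22]
y = z − H·x̄ = [-12]
S = H·P̄·Hᵀ + R = [245]
K = P̄·Hᵀ·S⁻¹ = [-3/49; 66/245]
x' = x̄ + K·y = [85/49, 678/245]
P' = (I − K·H)·P̄ = [200/49 198/49; 198/49 1034/245]

x' = [85/49, 678/245]
P' = [200/49 198/49; 198/49 1034/245]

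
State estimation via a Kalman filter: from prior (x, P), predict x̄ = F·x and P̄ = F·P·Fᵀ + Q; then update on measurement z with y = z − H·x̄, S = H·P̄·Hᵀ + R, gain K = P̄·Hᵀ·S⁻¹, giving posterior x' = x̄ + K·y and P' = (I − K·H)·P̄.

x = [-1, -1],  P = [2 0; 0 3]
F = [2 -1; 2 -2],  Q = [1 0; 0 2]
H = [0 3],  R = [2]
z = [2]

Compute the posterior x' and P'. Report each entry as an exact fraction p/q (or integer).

x' = [-29/50, 33/50]
P' = [159/50 7/50; 7/50 11/50]

x̄ = F·x = [-1, 0]
P̄ = F·P·Fᵀ + Q = [12 14; 14 22]
y = z − H·x̄ = [2]
S = H·P̄·Hᵀ + R = [200]
K = P̄·Hᵀ·S⁻¹ = [21/100; 33/100]
x' = x̄ + K·y = [-29/50, 33/50]
P' = (I − K·H)·P̄ = [159/50 7/50; 7/50 11/50]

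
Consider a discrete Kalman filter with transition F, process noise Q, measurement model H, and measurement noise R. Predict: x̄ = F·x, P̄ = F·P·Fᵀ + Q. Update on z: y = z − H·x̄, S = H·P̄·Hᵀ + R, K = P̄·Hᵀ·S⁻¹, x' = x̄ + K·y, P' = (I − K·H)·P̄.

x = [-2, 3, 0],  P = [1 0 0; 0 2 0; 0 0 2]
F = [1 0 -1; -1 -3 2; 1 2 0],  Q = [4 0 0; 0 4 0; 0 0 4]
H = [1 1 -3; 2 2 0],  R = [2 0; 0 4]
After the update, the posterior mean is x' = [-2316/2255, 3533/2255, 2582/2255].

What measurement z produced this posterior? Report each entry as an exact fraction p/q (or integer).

z = [-3, 2]

x̄ = F·x = [-2, -7, 4]
P̄ = F·P·Fᵀ + Q = [7 -5 1; -5 31 -13; 1 -13 13]
S = H·P̄·Hᵀ + R = [219 128; 128 116]
K = P̄·Hᵀ·S⁻¹ = [-157/2255 251/2255; 221/2255 767/2255; -711/2255 318/2255]
x' − x̄ = [2194/2255, 19318/2255, -6438/2255] = K·y
y = (KᵀK)⁻¹·Kᵀ·(x' − x̄) = [18, 20]
z = y + H·x̄ = [18, 20] + [-21, -18] = [-3, 2]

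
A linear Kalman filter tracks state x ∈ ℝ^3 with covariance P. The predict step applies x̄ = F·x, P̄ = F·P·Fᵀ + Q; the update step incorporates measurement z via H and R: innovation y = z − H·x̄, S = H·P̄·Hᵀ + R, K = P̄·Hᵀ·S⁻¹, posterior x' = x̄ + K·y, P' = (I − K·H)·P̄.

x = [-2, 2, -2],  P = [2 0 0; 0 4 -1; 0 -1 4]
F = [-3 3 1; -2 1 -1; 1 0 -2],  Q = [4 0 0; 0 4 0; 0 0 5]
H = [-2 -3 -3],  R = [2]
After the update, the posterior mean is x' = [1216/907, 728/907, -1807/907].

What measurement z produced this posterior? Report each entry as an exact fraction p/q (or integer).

z = [1]

x̄ = F·x = [10, 8, 2]
P̄ = F·P·Fᵀ + Q = [56 22 -8; 22 22 6; -8 6 23]
S = H·P̄·Hᵀ + R = [907]
K = P̄·Hᵀ·S⁻¹ = [-154/907; -128/907; -71/907]
x' − x̄ = [-7854/907, -6528/907, -3621/907] = K·y
y = (KᵀK)⁻¹·Kᵀ·(x' − x̄) = [51]
z = y + H·x̄ = [51] + [-50] = [1]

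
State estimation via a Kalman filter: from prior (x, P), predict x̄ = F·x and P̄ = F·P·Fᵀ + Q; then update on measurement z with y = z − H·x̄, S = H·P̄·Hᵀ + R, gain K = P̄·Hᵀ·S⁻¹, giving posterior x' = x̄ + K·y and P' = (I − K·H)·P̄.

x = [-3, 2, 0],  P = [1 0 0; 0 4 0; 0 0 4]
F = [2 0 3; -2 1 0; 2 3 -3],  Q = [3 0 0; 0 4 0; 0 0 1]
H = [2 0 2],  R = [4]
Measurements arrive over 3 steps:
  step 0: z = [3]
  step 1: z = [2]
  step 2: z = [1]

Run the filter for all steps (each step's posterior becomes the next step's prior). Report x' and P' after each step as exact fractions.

step 0: x' = [-173/38, 162/19, 225/38], P' = [2330/57 -272/57 -773/19; -272/57 668/57 92/19; -773/19 92/19 788/19]
step 1: x' = [745529/74098, 755713/37049, -670705/74098], P' = [740698/37049 865506/37049 -748863/37049; 865506/37049 2804376/37049 -881598/37049; -748863/37049 -881598/37049 794020/37049]
step 2: x' = [166245371/58047941, -8629582/8292563, -133481728/58047941], P' = [1058874758/58047941 154613752/8292563 -1064565729/58047941; 154613752/8292563 546916612/8292563 -154505676/8292563; -1064565729/58047941 -154505676/8292563 1128267592/58047941]

step 0: x̄ = F·x = [-6, 8, 0]
step 0: P̄ = F·P·Fᵀ + Q = [43 -4 -32; -4 12 8; -32 8 77]
step 0: y = z − H·x̄ = [15]
step 0: S = H·P̄·Hᵀ + R = [228]
step 0: K = P̄·Hᵀ·S⁻¹ = [11/114; 2/57; 15/38]
step 0: x' = x̄ + K·y = [-173/38, 162/19, 225/38]
step 0: P' = (I − K·H)·P̄ = [2330/57 -272/57 -773/19; -272/57 668/57 92/19; -773/19 92/19 788/19]
step 1: x̄ = F·x = [329/38, 335/19, -49/38]
step 1: P̄ = F·P·Fᵀ + Q = [2939/57 1626/19 -11104/57; 1626/19 3768/19 -6990/19; -11104/57 -6990/19 56261/57]
step 1: y = z − H·x̄ = [-242/19]
step 1: S = H·P̄·Hᵀ + R = [148196/57]
step 1: K = P̄·Hᵀ·S⁻¹ = [-8165/74098; -8046/37049; 45157/74098]
step 1: x' = x̄ + K·y = [745529/74098, 755713/37049, -670705/74098]
step 1: P' = (I − K·H)·P̄ = [740698/37049 865506/37049 -748863/37049; 865506/37049 2804376/37049 -881598/37049; -748863/37049 -881598/37049 794020/37049]
step 2: x̄ = F·x = [-521057/74098, 10184/37049, 8037451/74098]
step 2: P̄ = F·P·Fᵀ + Q = [1233763/37049 616604/37049 -6924734/37049; 616604/37049 2453340/37049 139928/37049; -6924734/37049 139928/37049 70626597/37049]
step 2: y = z − H·x̄ = [-7479345/37049]
step 2: S = H·P̄·Hᵀ + R = [232191764/37049]
step 2: K = P̄·Hᵀ·S⁻¹ = [-5690971/116095882; 54038/8292563; 63701863/116095882]
step 2: x' = x̄ + K·y = [166245371/58047941, -8629582/8292563, -133481728/58047941]
step 2: P' = (I − K·H)·P̄ = [1058874758/58047941 154613752/8292563 -1064565729/58047941; 154613752/8292563 546916612/8292563 -154505676/8292563; -1064565729/58047941 -154505676/8292563 1128267592/58047941]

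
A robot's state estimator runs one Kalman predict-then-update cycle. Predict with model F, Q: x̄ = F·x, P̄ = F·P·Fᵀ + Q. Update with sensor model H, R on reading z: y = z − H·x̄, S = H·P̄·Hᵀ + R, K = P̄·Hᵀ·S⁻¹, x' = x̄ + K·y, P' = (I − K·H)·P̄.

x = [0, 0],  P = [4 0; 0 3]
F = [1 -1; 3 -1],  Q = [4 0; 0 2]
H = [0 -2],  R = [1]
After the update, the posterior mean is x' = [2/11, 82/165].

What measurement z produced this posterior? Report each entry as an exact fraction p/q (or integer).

x̄ = F·x = [0, 0]
P̄ = F·P·Fᵀ + Q = [11 15; 15 41]
S = H·P̄·Hᵀ + R = [165]
K = P̄·Hᵀ·S⁻¹ = [-2/11; -82/165]
x' − x̄ = [2/11, 82/165] = K·y
y = (KᵀK)⁻¹·Kᵀ·(x' − x̄) = [-1]
z = y + H·x̄ = [-1] + [0] = [-1]

z = [-1]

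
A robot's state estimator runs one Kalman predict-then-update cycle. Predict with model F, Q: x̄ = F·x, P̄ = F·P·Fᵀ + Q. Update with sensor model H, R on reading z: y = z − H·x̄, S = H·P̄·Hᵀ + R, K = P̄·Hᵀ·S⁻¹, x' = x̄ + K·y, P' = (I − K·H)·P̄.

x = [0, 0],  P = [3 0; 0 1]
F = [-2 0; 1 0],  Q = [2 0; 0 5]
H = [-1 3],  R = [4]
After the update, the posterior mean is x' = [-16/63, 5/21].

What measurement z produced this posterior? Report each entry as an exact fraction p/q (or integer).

x̄ = F·x = [0, 0]
P̄ = F·P·Fᵀ + Q = [14 -6; -6 8]
S = H·P̄·Hᵀ + R = [126]
K = P̄·Hᵀ·S⁻¹ = [-16/63; 5/21]
x' − x̄ = [-16/63, 5/21] = K·y
y = (KᵀK)⁻¹·Kᵀ·(x' − x̄) = [1]
z = y + H·x̄ = [1] + [0] = [1]

z = [1]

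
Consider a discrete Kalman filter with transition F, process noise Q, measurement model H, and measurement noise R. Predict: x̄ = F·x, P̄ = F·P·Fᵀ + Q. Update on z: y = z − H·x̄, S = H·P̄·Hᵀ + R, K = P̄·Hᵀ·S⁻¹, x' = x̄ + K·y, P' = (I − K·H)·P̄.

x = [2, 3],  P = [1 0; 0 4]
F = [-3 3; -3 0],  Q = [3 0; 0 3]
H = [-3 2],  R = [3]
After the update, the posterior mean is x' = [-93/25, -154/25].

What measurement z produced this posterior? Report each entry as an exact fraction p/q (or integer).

z = [-1]

x̄ = F·x = [3, -6]
P̄ = F·P·Fᵀ + Q = [48 9; 9 12]
S = H·P̄·Hᵀ + R = [375]
K = P̄·Hᵀ·S⁻¹ = [-42/125; -1/125]
x' − x̄ = [-168/25, -4/25] = K·y
y = (KᵀK)⁻¹·Kᵀ·(x' − x̄) = [20]
z = y + H·x̄ = [20] + [-21] = [-1]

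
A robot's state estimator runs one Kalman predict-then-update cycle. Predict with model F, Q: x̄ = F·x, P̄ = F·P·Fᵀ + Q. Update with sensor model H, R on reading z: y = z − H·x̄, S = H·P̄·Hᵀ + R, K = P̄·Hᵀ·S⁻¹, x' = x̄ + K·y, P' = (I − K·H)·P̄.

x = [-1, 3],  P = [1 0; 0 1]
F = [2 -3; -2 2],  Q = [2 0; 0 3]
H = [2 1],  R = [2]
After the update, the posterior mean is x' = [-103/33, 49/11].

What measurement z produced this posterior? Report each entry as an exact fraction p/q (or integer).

z = [-1]

x̄ = F·x = [-11, 8]
P̄ = F·P·Fᵀ + Q = [15 -10; -10 11]
S = H·P̄·Hᵀ + R = [33]
K = P̄·Hᵀ·S⁻¹ = [20/33; -3/11]
x' − x̄ = [260/33, -39/11] = K·y
y = (KᵀK)⁻¹·Kᵀ·(x' − x̄) = [13]
z = y + H·x̄ = [13] + [-14] = [-1]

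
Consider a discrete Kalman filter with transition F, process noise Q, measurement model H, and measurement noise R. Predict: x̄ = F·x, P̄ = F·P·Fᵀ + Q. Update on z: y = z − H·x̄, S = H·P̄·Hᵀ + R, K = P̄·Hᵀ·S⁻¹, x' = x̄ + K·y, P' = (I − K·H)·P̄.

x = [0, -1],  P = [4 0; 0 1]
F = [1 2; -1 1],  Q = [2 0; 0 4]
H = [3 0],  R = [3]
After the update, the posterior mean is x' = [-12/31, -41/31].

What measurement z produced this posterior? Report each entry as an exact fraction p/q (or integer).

z = [-1]

x̄ = F·x = [-2, -1]
P̄ = F·P·Fᵀ + Q = [10 -2; -2 9]
S = H·P̄·Hᵀ + R = [93]
K = P̄·Hᵀ·S⁻¹ = [10/31; -2/31]
x' − x̄ = [50/31, -10/31] = K·y
y = (KᵀK)⁻¹·Kᵀ·(x' − x̄) = [5]
z = y + H·x̄ = [5] + [-6] = [-1]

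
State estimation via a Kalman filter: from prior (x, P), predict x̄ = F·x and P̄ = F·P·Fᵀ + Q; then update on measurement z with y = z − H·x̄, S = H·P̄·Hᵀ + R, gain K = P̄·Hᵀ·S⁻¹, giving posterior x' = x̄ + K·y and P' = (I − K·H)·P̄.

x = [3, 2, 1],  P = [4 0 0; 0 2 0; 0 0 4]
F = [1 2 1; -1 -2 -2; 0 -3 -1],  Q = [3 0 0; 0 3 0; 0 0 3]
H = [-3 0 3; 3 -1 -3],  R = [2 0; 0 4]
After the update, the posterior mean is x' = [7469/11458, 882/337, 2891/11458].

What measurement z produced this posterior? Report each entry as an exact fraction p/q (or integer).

x̄ = F·x = [8, -9, -7]
P̄ = F·P·Fᵀ + Q = [19 -20 -16; -20 31 20; -16 20 25]
S = H·P̄·Hᵀ + R = [686 -804; -804 959]
K = P̄·Hᵀ·S⁻¹ = [-195/11458 665/5729; -186/337 -209/337; 2985/11458 397/5729]
x' − x̄ = [-84195/11458, 3915/337, 83097/11458] = K·y
y = (KᵀK)⁻¹·Kᵀ·(x' − x̄) = [43, -57]
z = y + H·x̄ = [43, -57] + [-45, 54] = [-2, -3]

z = [-2, -3]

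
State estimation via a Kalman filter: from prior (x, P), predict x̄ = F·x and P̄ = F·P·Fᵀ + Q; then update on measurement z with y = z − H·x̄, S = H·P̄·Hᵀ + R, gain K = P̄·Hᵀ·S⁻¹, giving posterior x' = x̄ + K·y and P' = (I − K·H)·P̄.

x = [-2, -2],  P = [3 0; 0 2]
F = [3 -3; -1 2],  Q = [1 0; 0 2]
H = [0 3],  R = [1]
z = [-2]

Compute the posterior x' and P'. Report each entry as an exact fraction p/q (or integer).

x' = [-126/59, -40/59]
P' = [1459/118 -21/118; -21/118 13/118]

x̄ = F·x = [0, -2]
P̄ = F·P·Fᵀ + Q = [46 -21; -21 13]
y = z − H·x̄ = [4]
S = H·P̄·Hᵀ + R = [118]
K = P̄·Hᵀ·S⁻¹ = [-63/118; 39/118]
x' = x̄ + K·y = [-126/59, -40/59]
P' = (I − K·H)·P̄ = [1459/118 -21/118; -21/118 13/118]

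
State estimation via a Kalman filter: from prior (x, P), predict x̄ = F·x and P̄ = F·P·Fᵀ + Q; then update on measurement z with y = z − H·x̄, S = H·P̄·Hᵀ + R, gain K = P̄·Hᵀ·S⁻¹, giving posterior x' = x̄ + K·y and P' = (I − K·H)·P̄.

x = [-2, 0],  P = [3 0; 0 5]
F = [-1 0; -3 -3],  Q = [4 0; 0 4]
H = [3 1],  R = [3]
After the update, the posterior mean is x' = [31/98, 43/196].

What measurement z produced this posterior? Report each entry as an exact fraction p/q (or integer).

x̄ = F·x = [2, 6]
P̄ = F·P·Fᵀ + Q = [7 9; 9 76]
S = H·P̄·Hᵀ + R = [196]
K = P̄·Hᵀ·S⁻¹ = [15/98; 103/196]
x' − x̄ = [-165/98, -1133/196] = K·y
y = (KᵀK)⁻¹·Kᵀ·(x' − x̄) = [-11]
z = y + H·x̄ = [-11] + [12] = [1]

z = [1]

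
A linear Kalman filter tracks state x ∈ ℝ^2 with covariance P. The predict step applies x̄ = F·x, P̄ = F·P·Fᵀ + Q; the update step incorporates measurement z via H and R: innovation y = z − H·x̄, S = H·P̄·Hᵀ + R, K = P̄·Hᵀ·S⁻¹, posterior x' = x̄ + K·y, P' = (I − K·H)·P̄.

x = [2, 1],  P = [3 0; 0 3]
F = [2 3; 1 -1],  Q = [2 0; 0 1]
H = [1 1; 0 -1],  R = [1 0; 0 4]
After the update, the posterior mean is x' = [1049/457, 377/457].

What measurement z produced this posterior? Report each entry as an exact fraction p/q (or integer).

z = [3, -1]

x̄ = F·x = [7, 1]
P̄ = F·P·Fᵀ + Q = [41 -3; -3 7]
S = H·P̄·Hᵀ + R = [43 -4; -4 11]
K = P̄·Hᵀ·S⁻¹ = [430/457 281/457; 16/457 -285/457]
x' − x̄ = [-2150/457, -80/457] = K·y
y = (KᵀK)⁻¹·Kᵀ·(x' − x̄) = [-5, 0]
z = y + H·x̄ = [-5, 0] + [8, -1] = [3, -1]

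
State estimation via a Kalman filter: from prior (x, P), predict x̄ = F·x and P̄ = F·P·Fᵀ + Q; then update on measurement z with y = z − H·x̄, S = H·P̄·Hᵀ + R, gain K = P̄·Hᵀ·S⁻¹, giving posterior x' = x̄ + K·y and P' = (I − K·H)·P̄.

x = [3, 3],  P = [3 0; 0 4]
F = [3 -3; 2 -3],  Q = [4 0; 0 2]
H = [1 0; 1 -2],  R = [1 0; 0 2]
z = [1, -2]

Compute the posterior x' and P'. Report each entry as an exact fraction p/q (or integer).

x̄ = F·x = [0, -3]
P̄ = F·P·Fᵀ + Q = [67 54; 54 50]
y = z − H·x̄ = [1, -8]
S = H·P̄·Hᵀ + R = [68 -41; -41 53]
K = P̄·Hᵀ·S⁻¹ = [1870/1923 -41/1923; 976/1923 -914/1923]
x' = x̄ + K·y = [2198/1923, 2519/1923]
P' = (I − K·H)·P̄ = [1870/1923 976/1923; 976/1923 1402/1923]

x' = [2198/1923, 2519/1923]
P' = [1870/1923 976/1923; 976/1923 1402/1923]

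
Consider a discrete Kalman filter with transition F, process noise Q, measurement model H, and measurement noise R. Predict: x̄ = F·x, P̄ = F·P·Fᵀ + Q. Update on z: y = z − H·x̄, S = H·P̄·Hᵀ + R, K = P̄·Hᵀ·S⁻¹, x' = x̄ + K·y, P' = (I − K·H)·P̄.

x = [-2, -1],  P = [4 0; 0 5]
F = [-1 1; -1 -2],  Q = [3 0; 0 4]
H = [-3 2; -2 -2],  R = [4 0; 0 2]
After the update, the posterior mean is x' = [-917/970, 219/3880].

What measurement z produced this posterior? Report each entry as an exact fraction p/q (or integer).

x̄ = F·x = [1, 4]
P̄ = F·P·Fᵀ + Q = [12 -6; -6 28]
S = H·P̄·Hᵀ + R = [296 -52; -52 114]
K = P̄·Hᵀ·S⁻¹ = [-381/1940 -189/970; 1537/7760 -1147/3880]
x' − x̄ = [-1887/970, -15301/3880] = K·y
y = (KᵀK)⁻¹·Kᵀ·(x' − x̄) = [-2, 12]
z = y + H·x̄ = [-2, 12] + [5, -10] = [3, 2]

z = [3, 2]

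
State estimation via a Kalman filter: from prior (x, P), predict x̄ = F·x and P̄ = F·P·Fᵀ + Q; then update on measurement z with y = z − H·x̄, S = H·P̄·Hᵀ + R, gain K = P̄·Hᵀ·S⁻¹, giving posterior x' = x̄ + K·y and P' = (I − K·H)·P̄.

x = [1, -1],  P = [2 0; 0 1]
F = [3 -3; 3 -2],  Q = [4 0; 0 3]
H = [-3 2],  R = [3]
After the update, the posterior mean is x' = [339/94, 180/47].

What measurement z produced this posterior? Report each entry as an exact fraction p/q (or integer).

z = [-3]

x̄ = F·x = [6, 5]
P̄ = F·P·Fᵀ + Q = [31 24; 24 25]
S = H·P̄·Hᵀ + R = [94]
K = P̄·Hᵀ·S⁻¹ = [-45/94; -11/47]
x' − x̄ = [-225/94, -55/47] = K·y
y = (KᵀK)⁻¹·Kᵀ·(x' − x̄) = [5]
z = y + H·x̄ = [5] + [-8] = [-3]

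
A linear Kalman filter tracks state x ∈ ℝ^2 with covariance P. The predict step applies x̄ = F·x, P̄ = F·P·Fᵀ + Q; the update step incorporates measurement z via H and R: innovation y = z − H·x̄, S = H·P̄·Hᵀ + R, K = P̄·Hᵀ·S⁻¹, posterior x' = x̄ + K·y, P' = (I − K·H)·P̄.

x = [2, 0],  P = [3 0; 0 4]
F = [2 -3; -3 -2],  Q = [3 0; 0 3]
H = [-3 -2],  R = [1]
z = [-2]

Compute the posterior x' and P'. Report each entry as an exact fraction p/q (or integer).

x' = [1597/358, -1019/179]
P' = [9291/716 -6927/358; -6927/358 5209/179]

x̄ = F·x = [4, -6]
P̄ = F·P·Fᵀ + Q = [51 6; 6 46]
y = z − H·x̄ = [-2]
S = H·P̄·Hᵀ + R = [716]
K = P̄·Hᵀ·S⁻¹ = [-165/716; -55/358]
x' = x̄ + K·y = [1597/358, -1019/179]
P' = (I − K·H)·P̄ = [9291/716 -6927/358; -6927/358 5209/179]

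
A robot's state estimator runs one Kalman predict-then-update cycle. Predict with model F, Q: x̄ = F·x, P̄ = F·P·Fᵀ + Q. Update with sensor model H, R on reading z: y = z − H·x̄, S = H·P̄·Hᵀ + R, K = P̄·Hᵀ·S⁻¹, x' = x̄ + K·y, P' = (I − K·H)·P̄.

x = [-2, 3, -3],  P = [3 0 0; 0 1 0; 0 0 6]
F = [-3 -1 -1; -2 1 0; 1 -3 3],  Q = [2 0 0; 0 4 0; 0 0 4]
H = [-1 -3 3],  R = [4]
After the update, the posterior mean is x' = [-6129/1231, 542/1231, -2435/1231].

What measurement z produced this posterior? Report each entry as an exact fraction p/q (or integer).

x̄ = F·x = [6, 7, -20]
P̄ = F·P·Fᵀ + Q = [36 17 -24; 17 17 -9; -24 -9 70]
S = H·P̄·Hᵀ + R = [1231]
K = P̄·Hᵀ·S⁻¹ = [-159/1231; -95/1231; 261/1231]
x' − x̄ = [-13515/1231, -8075/1231, 22185/1231] = K·y
y = (KᵀK)⁻¹·Kᵀ·(x' − x̄) = [85]
z = y + H·x̄ = [85] + [-87] = [-2]

z = [-2]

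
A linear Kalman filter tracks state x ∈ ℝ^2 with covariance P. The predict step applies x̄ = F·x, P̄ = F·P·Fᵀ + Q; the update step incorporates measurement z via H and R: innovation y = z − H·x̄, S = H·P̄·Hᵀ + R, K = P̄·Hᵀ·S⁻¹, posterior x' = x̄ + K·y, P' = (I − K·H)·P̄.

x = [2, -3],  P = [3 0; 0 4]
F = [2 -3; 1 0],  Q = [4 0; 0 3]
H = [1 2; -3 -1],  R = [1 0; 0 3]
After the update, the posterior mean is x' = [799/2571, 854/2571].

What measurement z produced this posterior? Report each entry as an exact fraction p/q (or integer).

x̄ = F·x = [13, 2]
P̄ = F·P·Fᵀ + Q = [52 6; 6 6]
S = H·P̄·Hᵀ + R = [101 -210; -210 513]
K = P̄·Hᵀ·S⁻¹ = [-132/857 -974/2571; 466/857 452/2571]
x' − x̄ = [-32624/2571, -4288/2571] = K·y
y = (KᵀK)⁻¹·Kᵀ·(x' − x̄) = [-16, 40]
z = y + H·x̄ = [-16, 40] + [17, -41] = [1, -1]

z = [1, -1]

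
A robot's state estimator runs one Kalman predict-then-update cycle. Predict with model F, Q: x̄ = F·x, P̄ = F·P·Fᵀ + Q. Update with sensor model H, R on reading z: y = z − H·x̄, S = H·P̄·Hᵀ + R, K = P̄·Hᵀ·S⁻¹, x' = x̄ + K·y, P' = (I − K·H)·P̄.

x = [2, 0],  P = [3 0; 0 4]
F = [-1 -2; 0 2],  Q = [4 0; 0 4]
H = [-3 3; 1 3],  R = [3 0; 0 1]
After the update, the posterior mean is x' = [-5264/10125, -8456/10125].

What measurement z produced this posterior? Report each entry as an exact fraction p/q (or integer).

x̄ = F·x = [-2, 0]
P̄ = F·P·Fᵀ + Q = [23 -16; -16 20]
S = H·P̄·Hᵀ + R = [678 207; 207 108]
K = P̄·Hᵀ·S⁻¹ = [-829/3375 2423/10125; 284/3375 2492/10125]
x' − x̄ = [14986/10125, -8456/10125] = K·y
y = (KᵀK)⁻¹·Kᵀ·(x' − x̄) = [-7, -1]
z = y + H·x̄ = [-7, -1] + [6, -2] = [-1, -3]

z = [-1, -3]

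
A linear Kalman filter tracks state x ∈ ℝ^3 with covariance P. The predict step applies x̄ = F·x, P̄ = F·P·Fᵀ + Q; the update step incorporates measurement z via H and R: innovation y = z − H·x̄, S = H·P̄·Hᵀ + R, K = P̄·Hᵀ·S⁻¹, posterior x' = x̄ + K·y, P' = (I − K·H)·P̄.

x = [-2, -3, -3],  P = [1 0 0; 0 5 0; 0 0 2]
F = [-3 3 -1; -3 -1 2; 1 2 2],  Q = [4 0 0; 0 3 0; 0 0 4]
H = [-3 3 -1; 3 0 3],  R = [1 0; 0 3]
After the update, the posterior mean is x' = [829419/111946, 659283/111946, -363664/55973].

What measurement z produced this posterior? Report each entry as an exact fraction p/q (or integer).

z = [2, 3]

x̄ = F·x = [0, 3, -14]
P̄ = F·P·Fᵀ + Q = [60 -10 23; -10 25 -5; 23 -5 33]
S = H·P̄·Hᵀ + R = [1147 -1050; -1050 1254]
K = P̄·Hᵀ·S⁻¹ = [-5122/55973 13651/111946; 15115/55973 21295/111946; 4947/55973 11641/55973]
x' − x̄ = [829419/111946, 323445/111946, 419958/55973] = K·y
y = (KᵀK)⁻¹·Kᵀ·(x' − x̄) = [-21, 45]
z = y + H·x̄ = [-21, 45] + [23, -42] = [2, 3]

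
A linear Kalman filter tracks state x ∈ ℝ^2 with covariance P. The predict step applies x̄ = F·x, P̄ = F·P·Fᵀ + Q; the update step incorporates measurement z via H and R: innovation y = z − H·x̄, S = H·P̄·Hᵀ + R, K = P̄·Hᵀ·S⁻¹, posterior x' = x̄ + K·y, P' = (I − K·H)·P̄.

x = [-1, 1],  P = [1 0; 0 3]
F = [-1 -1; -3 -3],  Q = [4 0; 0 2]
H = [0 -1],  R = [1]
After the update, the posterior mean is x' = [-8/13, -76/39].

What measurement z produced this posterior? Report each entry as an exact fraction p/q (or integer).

x̄ = F·x = [0, 0]
P̄ = F·P·Fᵀ + Q = [8 12; 12 38]
S = H·P̄·Hᵀ + R = [39]
K = P̄·Hᵀ·S⁻¹ = [-4/13; -38/39]
x' − x̄ = [-8/13, -76/39] = K·y
y = (KᵀK)⁻¹·Kᵀ·(x' − x̄) = [2]
z = y + H·x̄ = [2] + [0] = [2]

z = [2]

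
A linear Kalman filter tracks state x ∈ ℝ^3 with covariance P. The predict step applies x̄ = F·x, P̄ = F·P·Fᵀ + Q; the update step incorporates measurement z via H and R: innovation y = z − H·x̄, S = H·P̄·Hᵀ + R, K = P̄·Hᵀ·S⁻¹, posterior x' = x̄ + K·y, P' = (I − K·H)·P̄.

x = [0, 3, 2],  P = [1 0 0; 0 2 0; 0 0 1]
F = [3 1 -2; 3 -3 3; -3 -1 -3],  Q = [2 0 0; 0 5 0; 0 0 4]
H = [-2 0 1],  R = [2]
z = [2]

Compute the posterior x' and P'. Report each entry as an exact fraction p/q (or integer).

x̄ = F·x = [-1, -3, -9]
P̄ = F·P·Fᵀ + Q = [17 -3 -5; -3 41 -12; -5 -12 24]
y = z − H·x̄ = [9]
S = H·P̄·Hᵀ + R = [114]
K = P̄·Hᵀ·S⁻¹ = [-13/38; -1/19; 17/57]
x' = x̄ + K·y = [-155/38, -66/19, -120/19]
P' = (I − K·H)·P̄ = [139/38 -96/19 126/19; -96/19 773/19 -194/19; 126/19 -194/19 790/57]

x' = [-155/38, -66/19, -120/19]
P' = [139/38 -96/19 126/19; -96/19 773/19 -194/19; 126/19 -194/19 790/57]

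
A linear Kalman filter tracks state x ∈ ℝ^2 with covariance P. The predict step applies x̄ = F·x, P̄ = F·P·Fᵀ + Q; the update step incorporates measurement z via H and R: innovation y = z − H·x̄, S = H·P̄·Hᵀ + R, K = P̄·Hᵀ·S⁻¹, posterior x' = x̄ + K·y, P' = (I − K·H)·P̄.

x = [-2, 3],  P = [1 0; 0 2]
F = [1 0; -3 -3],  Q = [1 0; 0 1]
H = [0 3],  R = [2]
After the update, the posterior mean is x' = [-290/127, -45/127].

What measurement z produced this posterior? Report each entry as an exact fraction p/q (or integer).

x̄ = F·x = [-2, -3]
P̄ = F·P·Fᵀ + Q = [2 -3; -3 28]
S = H·P̄·Hᵀ + R = [254]
K = P̄·Hᵀ·S⁻¹ = [-9/254; 42/127]
x' − x̄ = [-36/127, 336/127] = K·y
y = (KᵀK)⁻¹·Kᵀ·(x' − x̄) = [8]
z = y + H·x̄ = [8] + [-9] = [-1]

z = [-1]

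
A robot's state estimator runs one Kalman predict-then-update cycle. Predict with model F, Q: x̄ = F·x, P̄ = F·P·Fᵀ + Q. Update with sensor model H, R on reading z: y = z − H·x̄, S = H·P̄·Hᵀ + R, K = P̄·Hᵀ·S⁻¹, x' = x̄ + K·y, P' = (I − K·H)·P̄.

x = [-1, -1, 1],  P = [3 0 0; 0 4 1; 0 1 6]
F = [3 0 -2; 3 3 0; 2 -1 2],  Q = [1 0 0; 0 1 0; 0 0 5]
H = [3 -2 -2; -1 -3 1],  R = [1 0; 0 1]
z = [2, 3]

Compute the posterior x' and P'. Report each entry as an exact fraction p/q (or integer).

x' = [-62101/190321, -199229/190321, -83295/190321]
P' = [6951275/570963 293801/190321 3166417/190321; 293801/190321 52095/190321 398560/190321; 3166417/190321 398560/190321 4365502/190321]

x̄ = F·x = [-5, -6, 1]
P̄ = F·P·Fᵀ + Q = [52 21 -4; 21 64 12; -4 12 41]
y = z − H·x̄ = [7, -21]
S = H·P̄·Hᵀ + R = [781 27; 27 732]
K = P̄·Hᵀ·S⁻¹ = [30839/190321 -96233/570963; -19907/190321 -51526/190321; -28873/190321 3405/190321]
x' = x̄ + K·y = [-62101/190321, -199229/190321, -83295/190321]
P' = (I − K·H)·P̄ = [6951275/570963 293801/190321 3166417/190321; 293801/190321 52095/190321 398560/190321; 3166417/190321 398560/190321 4365502/190321]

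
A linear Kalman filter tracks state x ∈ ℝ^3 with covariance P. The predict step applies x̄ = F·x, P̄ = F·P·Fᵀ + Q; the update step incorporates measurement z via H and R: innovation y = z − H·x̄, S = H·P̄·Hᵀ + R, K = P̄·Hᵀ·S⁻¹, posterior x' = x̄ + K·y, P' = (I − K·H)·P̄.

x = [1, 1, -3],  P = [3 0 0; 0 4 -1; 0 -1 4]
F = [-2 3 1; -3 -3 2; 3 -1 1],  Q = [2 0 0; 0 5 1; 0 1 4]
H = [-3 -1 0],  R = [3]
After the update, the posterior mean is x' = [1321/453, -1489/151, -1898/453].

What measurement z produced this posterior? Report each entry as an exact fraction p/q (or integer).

z = [1]

x̄ = F·x = [-2, -12, -1]
P̄ = F·P·Fᵀ + Q = [48 -13 -28; -13 96 -1; -28 -1 41]
S = H·P̄·Hᵀ + R = [453]
K = P̄·Hᵀ·S⁻¹ = [-131/453; -19/151; 85/453]
x' − x̄ = [2227/453, 323/151, -1445/453] = K·y
y = (KᵀK)⁻¹·Kᵀ·(x' − x̄) = [-17]
z = y + H·x̄ = [-17] + [18] = [1]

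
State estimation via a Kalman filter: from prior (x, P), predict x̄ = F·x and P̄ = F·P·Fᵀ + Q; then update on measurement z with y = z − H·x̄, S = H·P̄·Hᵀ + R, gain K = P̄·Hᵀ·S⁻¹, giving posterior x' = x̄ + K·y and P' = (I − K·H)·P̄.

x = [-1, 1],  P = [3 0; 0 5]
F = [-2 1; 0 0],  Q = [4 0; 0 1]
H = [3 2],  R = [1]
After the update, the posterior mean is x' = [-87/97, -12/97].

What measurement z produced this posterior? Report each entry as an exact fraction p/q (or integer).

x̄ = F·x = [3, 0]
P̄ = F·P·Fᵀ + Q = [21 0; 0 1]
S = H·P̄·Hᵀ + R = [194]
K = P̄·Hᵀ·S⁻¹ = [63/194; 1/97]
x' − x̄ = [-378/97, -12/97] = K·y
y = (KᵀK)⁻¹·Kᵀ·(x' − x̄) = [-12]
z = y + H·x̄ = [-12] + [9] = [-3]

z = [-3]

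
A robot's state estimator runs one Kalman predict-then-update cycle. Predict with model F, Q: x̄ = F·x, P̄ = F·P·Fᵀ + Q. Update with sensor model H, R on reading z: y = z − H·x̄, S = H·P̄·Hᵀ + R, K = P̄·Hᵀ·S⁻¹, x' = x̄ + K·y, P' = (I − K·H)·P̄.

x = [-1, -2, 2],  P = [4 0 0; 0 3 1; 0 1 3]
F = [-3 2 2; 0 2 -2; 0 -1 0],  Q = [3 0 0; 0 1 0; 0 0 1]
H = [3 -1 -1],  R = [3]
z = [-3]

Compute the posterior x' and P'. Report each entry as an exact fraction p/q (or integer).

x' = [-1869/703, -5390/703, 1838/703]
P' = [1072/703 2873/703 -320/703; 2873/703 11782/703 -3124/703; -320/703 -3124/703 2236/703]

x̄ = F·x = [3, -8, 2]
P̄ = F·P·Fᵀ + Q = [71 0 -8; 0 17 -4; -8 -4 4]
y = z − H·x̄ = [-18]
S = H·P̄·Hᵀ + R = [703]
K = P̄·Hᵀ·S⁻¹ = [221/703; -13/703; -24/703]
x' = x̄ + K·y = [-1869/703, -5390/703, 1838/703]
P' = (I − K·H)·P̄ = [1072/703 2873/703 -320/703; 2873/703 11782/703 -3124/703; -320/703 -3124/703 2236/703]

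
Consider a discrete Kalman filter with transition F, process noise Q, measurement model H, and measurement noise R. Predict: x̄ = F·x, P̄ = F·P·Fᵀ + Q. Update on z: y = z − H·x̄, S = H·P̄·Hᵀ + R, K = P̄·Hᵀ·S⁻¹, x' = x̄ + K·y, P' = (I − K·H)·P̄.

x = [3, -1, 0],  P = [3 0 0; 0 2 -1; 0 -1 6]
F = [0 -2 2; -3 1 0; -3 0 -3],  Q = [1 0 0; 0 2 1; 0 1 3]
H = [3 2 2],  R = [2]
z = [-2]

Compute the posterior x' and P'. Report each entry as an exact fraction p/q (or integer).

x' = [1816/503, -1850/503, -1407/503]
P' = [19894/503 -5880/503 -23934/503; -5880/503 4357/503 4569/503; -23934/503 4569/503 31436/503]

x̄ = F·x = [2, -10, -9]
P̄ = F·P·Fᵀ + Q = [41 -6 -42; -6 31 31; -42 31 84]
y = z − H·x̄ = [30]
S = H·P̄·Hᵀ + R = [503]
K = P̄·Hᵀ·S⁻¹ = [27/503; 106/503; 104/503]
x' = x̄ + K·y = [1816/503, -1850/503, -1407/503]
P' = (I − K·H)·P̄ = [19894/503 -5880/503 -23934/503; -5880/503 4357/503 4569/503; -23934/503 4569/503 31436/503]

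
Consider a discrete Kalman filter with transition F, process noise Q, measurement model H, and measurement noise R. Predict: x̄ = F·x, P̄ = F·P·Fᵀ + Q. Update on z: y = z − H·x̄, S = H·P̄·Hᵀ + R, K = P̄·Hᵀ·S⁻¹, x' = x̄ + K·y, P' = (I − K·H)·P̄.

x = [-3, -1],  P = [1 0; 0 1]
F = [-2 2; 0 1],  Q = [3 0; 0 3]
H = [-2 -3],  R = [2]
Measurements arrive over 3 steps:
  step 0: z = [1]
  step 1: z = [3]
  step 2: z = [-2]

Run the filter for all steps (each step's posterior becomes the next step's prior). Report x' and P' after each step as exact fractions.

step 0: x' = [128/53, -101/53], P' = [191/53 -118/53; -118/53 84/53]
step 1: x' = [-25498/15953, 339/15953], P' = [67595/15953 -41318/15953; -41318/15953 28570/15953]
step 2: x' = [8814836/5449331, -2195364/5449331], P' = [23405729/5449331 -14306850/5449331; -14306850/5449331 9877126/5449331]

step 0: x̄ = F·x = [4, -1]
step 0: P̄ = F·P·Fᵀ + Q = [11 2; 2 4]
step 0: y = z − H·x̄ = [6]
step 0: S = H·P̄·Hᵀ + R = [106]
step 0: K = P̄·Hᵀ·S⁻¹ = [-14/53; -8/53]
step 0: x' = x̄ + K·y = [128/53, -101/53]
step 0: P' = (I − K·H)·P̄ = [191/53 -118/53; -118/53 84/53]
step 1: x̄ = F·x = [-458/53, -101/53]
step 1: P̄ = F·P·Fᵀ + Q = [2203/53 404/53; 404/53 243/53]
step 1: y = z − H·x̄ = [-20]
step 1: S = H·P̄·Hᵀ + R = [301]
step 1: K = P̄·Hᵀ·S⁻¹ = [-106/301; -29/301]
step 1: x' = x̄ + K·y = [-25498/15953, 339/15953]
step 1: P' = (I − K·H)·P̄ = [67595/15953 -41318/15953; -41318/15953 28570/15953]
step 2: x̄ = F·x = [7382/2279, 339/15953]
step 2: P̄ = F·P·Fᵀ + Q = [109009/2279 19968/2279; 19968/2279 76429/15953]
step 2: y = z − H·x̄ = [72459/15953]
step 2: S = H·P̄·Hᵀ + R = [5449331/15953]
step 2: K = P̄·Hᵀ·S⁻¹ = [-1945454/5449331; -508839/5449331]
step 2: x' = x̄ + K·y = [8814836/5449331, -2195364/5449331]
step 2: P' = (I − K·H)·P̄ = [23405729/5449331 -14306850/5449331; -14306850/5449331 9877126/5449331]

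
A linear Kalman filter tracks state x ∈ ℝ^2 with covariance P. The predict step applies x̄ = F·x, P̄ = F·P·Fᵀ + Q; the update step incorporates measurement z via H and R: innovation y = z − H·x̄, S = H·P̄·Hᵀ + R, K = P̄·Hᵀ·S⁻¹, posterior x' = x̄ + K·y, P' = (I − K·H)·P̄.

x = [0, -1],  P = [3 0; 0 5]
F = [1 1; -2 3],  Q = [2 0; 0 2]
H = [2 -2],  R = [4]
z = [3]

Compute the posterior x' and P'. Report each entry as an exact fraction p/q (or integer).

x̄ = F·x = [-1, -3]
P̄ = F·P·Fᵀ + Q = [10 9; 9 59]
y = z − H·x̄ = [-1]
S = H·P̄·Hᵀ + R = [208]
K = P̄·Hᵀ·S⁻¹ = [1/104; -25/52]
x' = x̄ + K·y = [-105/104, -131/52]
P' = (I − K·H)·P̄ = [519/52 259/26; 259/26 142/13]

x' = [-105/104, -131/52]
P' = [519/52 259/26; 259/26 142/13]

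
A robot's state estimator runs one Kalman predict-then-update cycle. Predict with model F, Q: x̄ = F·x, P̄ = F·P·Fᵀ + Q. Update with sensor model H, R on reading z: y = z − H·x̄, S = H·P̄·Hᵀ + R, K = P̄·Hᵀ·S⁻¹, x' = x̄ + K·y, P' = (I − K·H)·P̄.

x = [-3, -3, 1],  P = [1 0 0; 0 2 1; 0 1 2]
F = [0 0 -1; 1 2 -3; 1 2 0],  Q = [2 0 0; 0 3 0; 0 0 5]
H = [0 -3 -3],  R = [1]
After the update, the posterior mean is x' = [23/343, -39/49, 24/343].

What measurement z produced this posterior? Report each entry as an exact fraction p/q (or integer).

z = [2]

x̄ = F·x = [-1, -12, -9]
P̄ = F·P·Fᵀ + Q = [4 4 -2; 4 18 3; -2 3 14]
S = H·P̄·Hᵀ + R = [343]
K = P̄·Hᵀ·S⁻¹ = [-6/343; -9/49; -51/343]
x' − x̄ = [366/343, 549/49, 3111/343] = K·y
y = (KᵀK)⁻¹·Kᵀ·(x' − x̄) = [-61]
z = y + H·x̄ = [-61] + [63] = [2]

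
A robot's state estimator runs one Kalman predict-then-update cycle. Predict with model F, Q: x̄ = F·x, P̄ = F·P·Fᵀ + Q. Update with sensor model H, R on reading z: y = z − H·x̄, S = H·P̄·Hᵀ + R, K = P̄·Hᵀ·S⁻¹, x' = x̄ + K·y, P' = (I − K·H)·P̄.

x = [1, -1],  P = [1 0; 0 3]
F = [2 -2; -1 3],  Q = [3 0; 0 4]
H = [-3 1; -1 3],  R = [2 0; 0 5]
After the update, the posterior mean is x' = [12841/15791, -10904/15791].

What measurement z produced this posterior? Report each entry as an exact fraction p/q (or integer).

z = [-3, -3]

x̄ = F·x = [4, -4]
P̄ = F·P·Fᵀ + Q = [19 -20; -20 32]
S = H·P̄·Hᵀ + R = [325 353; 353 432]
K = P̄·Hᵀ·S⁻¹ = [-5377/15791 1506/15791; -1204/15791 5224/15791]
x' − x̄ = [-50323/15791, 52260/15791] = K·y
y = (KᵀK)⁻¹·Kᵀ·(x' − x̄) = [13, 13]
z = y + H·x̄ = [13, 13] + [-16, -16] = [-3, -3]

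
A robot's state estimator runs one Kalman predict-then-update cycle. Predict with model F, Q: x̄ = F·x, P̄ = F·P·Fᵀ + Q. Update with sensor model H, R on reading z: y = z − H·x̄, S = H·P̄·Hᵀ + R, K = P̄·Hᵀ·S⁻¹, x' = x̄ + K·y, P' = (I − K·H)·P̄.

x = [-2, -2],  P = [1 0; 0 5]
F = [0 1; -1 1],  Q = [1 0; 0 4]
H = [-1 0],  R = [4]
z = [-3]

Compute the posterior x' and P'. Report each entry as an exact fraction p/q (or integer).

x' = [1, 5/2]
P' = [12/5 2; 2 15/2]

x̄ = F·x = [-2, 0]
P̄ = F·P·Fᵀ + Q = [6 5; 5 10]
y = z − H·x̄ = [-5]
S = H·P̄·Hᵀ + R = [10]
K = P̄·Hᵀ·S⁻¹ = [-3/5; -1/2]
x' = x̄ + K·y = [1, 5/2]
P' = (I − K·H)·P̄ = [12/5 2; 2 15/2]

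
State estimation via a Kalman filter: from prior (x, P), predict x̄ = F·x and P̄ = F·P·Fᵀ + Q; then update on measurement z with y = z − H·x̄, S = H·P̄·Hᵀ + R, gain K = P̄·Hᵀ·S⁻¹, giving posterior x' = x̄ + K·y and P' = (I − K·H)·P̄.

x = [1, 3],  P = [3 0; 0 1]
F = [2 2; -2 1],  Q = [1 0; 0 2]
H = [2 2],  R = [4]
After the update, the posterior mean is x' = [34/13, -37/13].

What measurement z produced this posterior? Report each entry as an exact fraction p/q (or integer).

z = [-2]

x̄ = F·x = [8, 1]
P̄ = F·P·Fᵀ + Q = [17 -10; -10 15]
S = H·P̄·Hᵀ + R = [52]
K = P̄·Hᵀ·S⁻¹ = [7/26; 5/26]
x' − x̄ = [-70/13, -50/13] = K·y
y = (KᵀK)⁻¹·Kᵀ·(x' − x̄) = [-20]
z = y + H·x̄ = [-20] + [18] = [-2]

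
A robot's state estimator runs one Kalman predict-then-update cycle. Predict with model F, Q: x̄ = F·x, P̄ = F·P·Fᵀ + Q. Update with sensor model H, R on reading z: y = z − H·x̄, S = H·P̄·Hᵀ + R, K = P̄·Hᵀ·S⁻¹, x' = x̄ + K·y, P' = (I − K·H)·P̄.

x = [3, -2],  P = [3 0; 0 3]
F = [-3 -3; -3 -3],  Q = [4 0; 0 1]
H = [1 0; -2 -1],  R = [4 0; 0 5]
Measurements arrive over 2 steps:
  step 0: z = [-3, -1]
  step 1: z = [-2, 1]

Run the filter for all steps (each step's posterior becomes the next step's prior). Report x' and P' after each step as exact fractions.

step 0: x̄ = F·x = [-3, -3]
step 0: P̄ = F·P·Fᵀ + Q = [58 54; 54 55]
step 0: y = z − H·x̄ = [0, -10]
step 0: S = H·P̄·Hᵀ + R = [62 -170; -170 508]
step 0: K = P̄·Hᵀ·S⁻¹ = [141/649 -170/649; -139/1298 -463/1298]
step 0: x' = x̄ + K·y = [-247/649, 368/649]
step 0: P' = (I − K·H)·P̄ = [564/649 -278/649; -278/649 3427/1298]
step 1: x̄ = F·x = [-33/59, -33/59]
step 1: P̄ = F·P·Fᵀ + Q = [3289/118 2817/118; 2817/118 2935/118]
step 1: y = z − H·x̄ = [-85/59, -40/59]
step 1: S = H·P̄·Hᵀ + R = [3761/118 -9395/118; -9395/118 27949/118]
step 1: K = P̄·Hᵀ·S⁻¹ = [15501/71399 -18790/71399; -15029/142798 -48833/142798]
step 1: x' = x̄ + K·y = [-49528/71399, -25111/142798]
step 1: P' = (I − K·H)·P̄ = [62004/71399 -30058/71399; -30058/71399 364397/142798]

step 0: x' = [-247/649, 368/649], P' = [564/649 -278/649; -278/649 3427/1298]
step 1: x' = [-49528/71399, -25111/142798], P' = [62004/71399 -30058/71399; -30058/71399 364397/142798]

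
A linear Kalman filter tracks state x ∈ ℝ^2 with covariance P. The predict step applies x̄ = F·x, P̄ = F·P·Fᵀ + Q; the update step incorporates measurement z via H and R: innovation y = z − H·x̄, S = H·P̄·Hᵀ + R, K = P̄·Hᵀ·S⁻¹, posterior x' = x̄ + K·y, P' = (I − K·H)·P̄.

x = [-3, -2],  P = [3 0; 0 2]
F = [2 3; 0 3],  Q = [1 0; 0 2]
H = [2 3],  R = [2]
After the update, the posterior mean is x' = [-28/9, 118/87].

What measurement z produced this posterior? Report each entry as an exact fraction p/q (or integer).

z = [-2]

x̄ = F·x = [-12, -6]
P̄ = F·P·Fᵀ + Q = [31 18; 18 20]
S = H·P̄·Hᵀ + R = [522]
K = P̄·Hᵀ·S⁻¹ = [2/9; 16/87]
x' − x̄ = [80/9, 640/87] = K·y
y = (KᵀK)⁻¹·Kᵀ·(x' − x̄) = [40]
z = y + H·x̄ = [40] + [-42] = [-2]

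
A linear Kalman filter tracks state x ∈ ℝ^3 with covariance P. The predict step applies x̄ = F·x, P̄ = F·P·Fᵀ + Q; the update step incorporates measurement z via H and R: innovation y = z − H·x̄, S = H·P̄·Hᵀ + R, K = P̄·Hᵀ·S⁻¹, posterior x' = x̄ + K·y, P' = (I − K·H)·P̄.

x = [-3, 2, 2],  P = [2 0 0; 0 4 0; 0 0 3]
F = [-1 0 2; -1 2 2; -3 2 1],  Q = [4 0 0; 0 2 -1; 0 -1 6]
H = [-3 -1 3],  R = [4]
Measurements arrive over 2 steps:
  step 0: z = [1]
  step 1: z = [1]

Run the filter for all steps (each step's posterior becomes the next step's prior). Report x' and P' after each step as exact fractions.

step 0: x̄ = F·x = [7, 11, 15]
step 0: P̄ = F·P·Fᵀ + Q = [18 14 12; 14 32 27; 12 27 43]
step 0: y = z − H·x̄ = [-12]
step 0: S = H·P̄·Hᵀ + R = [291]
step 0: K = P̄·Hᵀ·S⁻¹ = [-32/291; 7/291; 22/97]
step 0: x' = x̄ + K·y = [807/97, 1039/97, 1191/97]
step 0: P' = (I − K·H)·P̄ = [4214/291 4298/291 1868/97; 4298/291 9263/291 2465/97; 1868/97 2465/97 2719/97]
step 1: x̄ = F·x = [1575/97, 3653/97, 848/97]
step 1: P̄ = F·P·Fᵀ + Q = [15590/291 35410/291 10712/291; 35410/291 94028/291 36475/291; 10712/291 36475/291 29261/291]
step 1: y = z − H·x̄ = [5931/97]
step 1: S = H·P̄·Hᵀ + R = [299645/291]
step 1: K = P̄·Hᵀ·S⁻¹ = [-50044/299645; -90833/299645; 19172/299645]
step 1: x' = x̄ + K·y = [1805463/299645, 5730646/299645, 3791836/299645]
step 1: P' = (I − K·H)·P̄ = [7446954/299645 20841178/299645 14327288/299645; 20841178/299645 68468681/299645 43542961/299645; 14327288/299645 43542961/299645 28867171/299645]

step 0: x' = [807/97, 1039/97, 1191/97], P' = [4214/291 4298/291 1868/97; 4298/291 9263/291 2465/97; 1868/97 2465/97 2719/97]
step 1: x' = [1805463/299645, 5730646/299645, 3791836/299645], P' = [7446954/299645 20841178/299645 14327288/299645; 20841178/299645 68468681/299645 43542961/299645; 14327288/299645 43542961/299645 28867171/299645]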